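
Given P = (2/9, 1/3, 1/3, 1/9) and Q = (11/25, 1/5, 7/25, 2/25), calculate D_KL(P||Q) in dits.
0.0491 dits

KL divergence: D_KL(P||Q) = Σ p(x) log(p(x)/q(x))

Computing term by term:
  x=0: 2/9 × log_10[(2/9)/(11/25)] = 2/9 × -0.2967 = -0.0659
  x=1: 1/3 × log_10[(1/3)/(1/5)] = 1/3 × 0.2218 = 0.0739
  x=2: 1/3 × log_10[(1/3)/(7/25)] = 1/3 × 0.0757 = 0.0252
  x=3: 1/9 × log_10[(1/9)/(2/25)] = 1/9 × 0.1427 = 0.0159

D_KL(P||Q) = 0.0491 dits

Note: KL divergence is always non-negative and equals 0 iff P = Q.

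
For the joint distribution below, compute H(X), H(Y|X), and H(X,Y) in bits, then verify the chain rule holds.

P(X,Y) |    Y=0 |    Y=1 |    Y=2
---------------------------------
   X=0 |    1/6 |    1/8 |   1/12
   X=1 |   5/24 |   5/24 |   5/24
H(X,Y) = 2.5190, H(X) = 0.9544, H(Y|X) = 1.5645 (all in bits)

Chain rule: H(X,Y) = H(X) + H(Y|X)

Left side — joint entropy directly:
H(X,Y) = -Σ p(x,y) log p(x,y) = 2.5190 bits

Right side — compute H(Y|X) from the conditional distributions:
P(X) = (3/8, 5/8), so H(X) = 0.9544 bits
H(Y|X) = Σ_x P(X=x) · H(Y|X=x):
  P(Y|X=0) = (4/9, 1/3, 2/9), H(Y|X=0) = 1.5305, weight P(X=0) = 3/8
  P(Y|X=1) = (1/3, 1/3, 1/3), H(Y|X=1) = 1.5850, weight P(X=1) = 5/8
H(Y|X) = 1.5645 bits

H(X) + H(Y|X) = 0.9544 + 1.5645 = 2.5190 bits

Both sides equal 2.5190 bits. ✓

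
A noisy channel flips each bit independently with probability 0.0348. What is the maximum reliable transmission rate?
0.7821 bits

For a binary symmetric channel (BSC) with error probability p:
Capacity C = 1 - H(p) bits per symbol

where H(p) = -p log₂(p) - (1-p) log₂(1-p) is the binary entropy function.

H(0.0348) = 0.2179 bits
C = 1 - 0.2179 = 0.7821 bits per symbol

This means we can reliably transmit up to 0.7821 bits of information per channel use.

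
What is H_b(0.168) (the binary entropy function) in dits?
0.1966 dits

The binary entropy function is:
H(p) = -p log(p) - (1-p) log(1-p)

H(0.168) = -0.168 × log_10(0.168) - 0.832 × log_10(0.832)
H(0.168) = 0.1966 dits

Note: Binary entropy is maximized at p=0.5 (H=1 bit) and minimized at p=0 or p=1 (H=0).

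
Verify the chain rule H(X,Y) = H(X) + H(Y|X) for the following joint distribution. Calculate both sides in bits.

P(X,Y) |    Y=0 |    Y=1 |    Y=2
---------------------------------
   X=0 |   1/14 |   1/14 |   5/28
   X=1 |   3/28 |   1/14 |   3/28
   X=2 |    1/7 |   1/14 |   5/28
H(X,Y) = 3.0670, H(X) = 1.5722, H(Y|X) = 1.4948 (all in bits)

Chain rule: H(X,Y) = H(X) + H(Y|X)

Left side — joint entropy directly:
H(X,Y) = -Σ p(x,y) log p(x,y) = 3.0670 bits

Right side — compute H(Y|X) from the conditional distributions:
P(X) = (9/28, 2/7, 11/28), so H(X) = 1.5722 bits
H(Y|X) = Σ_x P(X=x) · H(Y|X=x):
  P(Y|X=0) = (2/9, 2/9, 5/9), H(Y|X=0) = 1.4355, weight P(X=0) = 9/28
  P(Y|X=1) = (3/8, 1/4, 3/8), H(Y|X=1) = 1.5613, weight P(X=1) = 2/7
  P(Y|X=2) = (4/11, 2/11, 5/11), H(Y|X=2) = 1.4949, weight P(X=2) = 11/28
H(Y|X) = 1.4948 bits

H(X) + H(Y|X) = 1.5722 + 1.4948 = 3.0670 bits

Both sides equal 3.0670 bits. ✓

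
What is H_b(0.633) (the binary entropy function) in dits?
0.2855 dits

The binary entropy function is:
H(p) = -p log(p) - (1-p) log(1-p)

H(0.633) = -0.633 × log_10(0.633) - 0.367 × log_10(0.367)
H(0.633) = 0.2855 dits

Note: Binary entropy is maximized at p=0.5 (H=1 bit) and minimized at p=0 or p=1 (H=0).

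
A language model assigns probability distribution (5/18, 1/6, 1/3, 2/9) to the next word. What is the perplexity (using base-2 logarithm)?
3.8763

Perplexity is 2^H (or exp(H) for natural log).

First, H = -Σ p log p = 1.9547 bits
Perplexity = 2^1.9547 = 3.8763

Interpretation: The model's uncertainty is equivalent to choosing uniformly among 3.9 options.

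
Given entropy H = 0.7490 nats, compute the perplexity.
2.1149

Perplexity is e^H (or exp(H) for natural log).

H = 0.7490 nats
Perplexity = e^0.7490 = 2.1149

Interpretation: The model's uncertainty is equivalent to choosing uniformly among 2.1 options.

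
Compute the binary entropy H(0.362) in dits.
0.2843 dits

The binary entropy function is:
H(p) = -p log(p) - (1-p) log(1-p)

H(0.362) = -0.362 × log_10(0.362) - 0.638 × log_10(0.638)
H(0.362) = 0.2843 dits

Note: Binary entropy is maximized at p=0.5 (H=1 bit) and minimized at p=0 or p=1 (H=0).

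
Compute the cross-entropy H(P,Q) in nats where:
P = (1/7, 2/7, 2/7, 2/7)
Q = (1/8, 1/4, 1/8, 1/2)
1.4853 nats

Cross-entropy: H(P,Q) = -Σ p(x) log q(x)

Alternatively: H(P,Q) = H(P) + D_KL(P||Q)
H(P) = 1.3518 nats
D_KL(P||Q) = 0.1335 nats

H(P,Q) = 1.3518 + 0.1335 = 1.4853 nats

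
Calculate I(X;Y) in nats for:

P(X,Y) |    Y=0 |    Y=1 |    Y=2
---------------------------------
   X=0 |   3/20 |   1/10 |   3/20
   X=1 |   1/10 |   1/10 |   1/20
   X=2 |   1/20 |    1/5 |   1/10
0.0578 nats

Mutual information: I(X;Y) = H(X) + H(Y) - H(X,Y)

Marginals:
P(X) = (2/5, 1/4, 7/20), H(X) = 1.0805 nats
P(Y) = (3/10, 2/5, 3/10), H(Y) = 1.0889 nats

Joint entropy: H(X,Y) = 2.1116 nats

I(X;Y) = 1.0805 + 1.0889 - 2.1116 = 0.0578 nats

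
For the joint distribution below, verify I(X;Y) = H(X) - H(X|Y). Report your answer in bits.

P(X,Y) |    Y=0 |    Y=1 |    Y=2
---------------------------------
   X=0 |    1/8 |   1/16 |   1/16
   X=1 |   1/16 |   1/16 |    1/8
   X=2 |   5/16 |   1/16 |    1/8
I(X;Y) = 0.0778 bits

Mutual information has multiple equivalent forms:
- I(X;Y) = H(X) - H(X|Y)
- I(X;Y) = H(Y) - H(Y|X)
- I(X;Y) = H(X) + H(Y) - H(X,Y)

Computing all quantities:
H(X) = 1.5000, H(Y) = 1.4772, H(X,Y) = 2.8994
H(X|Y) = 1.4222, H(Y|X) = 1.3994

Verification:
H(X) - H(X|Y) = 1.5000 - 1.4222 = 0.0778
H(Y) - H(Y|X) = 1.4772 - 1.3994 = 0.0778
H(X) + H(Y) - H(X,Y) = 1.5000 + 1.4772 - 2.8994 = 0.0778

All forms give I(X;Y) = 0.0778 bits. ✓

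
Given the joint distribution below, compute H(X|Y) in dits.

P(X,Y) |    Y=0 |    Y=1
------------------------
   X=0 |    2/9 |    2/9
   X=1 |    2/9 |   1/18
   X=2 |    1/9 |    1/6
0.4426 dits

Using the chain rule: H(X|Y) = H(X,Y) - H(Y)

First, compute H(X,Y) = 0.7409 dits

Marginal P(Y) = (5/9, 4/9)
H(Y) = 0.2983 dits

H(X|Y) = H(X,Y) - H(Y) = 0.7409 - 0.2983 = 0.4426 dits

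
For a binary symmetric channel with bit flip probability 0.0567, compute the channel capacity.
0.6858 bits

For a binary symmetric channel (BSC) with error probability p:
Capacity C = 1 - H(p) bits per symbol

where H(p) = -p log₂(p) - (1-p) log₂(1-p) is the binary entropy function.

H(0.0567) = 0.3142 bits
C = 1 - 0.3142 = 0.6858 bits per symbol

This means we can reliably transmit up to 0.6858 bits of information per channel use.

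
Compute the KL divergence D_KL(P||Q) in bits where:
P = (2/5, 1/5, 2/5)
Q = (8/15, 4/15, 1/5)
0.1510 bits

KL divergence: D_KL(P||Q) = Σ p(x) log(p(x)/q(x))

Computing term by term:
  x=0: 2/5 × log_2[(2/5)/(8/15)] = 2/5 × -0.4150 = -0.1660
  x=1: 1/5 × log_2[(1/5)/(4/15)] = 1/5 × -0.4150 = -0.0830
  x=2: 2/5 × log_2[(2/5)/(1/5)] = 2/5 × 1.0000 = 0.4000

D_KL(P||Q) = 0.1510 bits

Note: KL divergence is always non-negative and equals 0 iff P = Q.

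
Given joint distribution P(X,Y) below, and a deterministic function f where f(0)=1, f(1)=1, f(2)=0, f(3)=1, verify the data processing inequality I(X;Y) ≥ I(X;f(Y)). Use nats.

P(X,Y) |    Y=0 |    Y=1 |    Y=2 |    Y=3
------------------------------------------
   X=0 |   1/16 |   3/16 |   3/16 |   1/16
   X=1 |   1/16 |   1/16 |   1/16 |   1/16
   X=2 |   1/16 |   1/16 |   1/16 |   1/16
I(X;Y) = 0.0338, I(X;f(Y)) = 0.0091, inequality holds: 0.0338 ≥ 0.0091

Data Processing Inequality: For any Markov chain X → Y → Z, we have I(X;Y) ≥ I(X;Z).

Here Z = f(Y) is a deterministic function of Y, forming X → Y → Z.

Original I(X;Y) = 0.0338 nats

After applying f:
P(X,Z) where Z=f(Y):
- P(X,Z=0) = P(X,Y=2)
- P(X,Z=1) = P(X,Y=0) + P(X,Y=1) + P(X,Y=3)

I(X;Z) = I(X;f(Y)) = 0.0091 nats

Verification: 0.0338 ≥ 0.0091 ✓

Information cannot be created by processing; the function f can only lose information about X.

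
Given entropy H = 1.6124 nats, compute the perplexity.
5.0148

Perplexity is e^H (or exp(H) for natural log).

H = 1.6124 nats
Perplexity = e^1.6124 = 5.0148

Interpretation: The model's uncertainty is equivalent to choosing uniformly among 5.0 options.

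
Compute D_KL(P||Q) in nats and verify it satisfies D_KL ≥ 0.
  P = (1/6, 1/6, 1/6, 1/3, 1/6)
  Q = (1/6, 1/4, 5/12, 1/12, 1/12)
0.3573 nats

KL divergence satisfies the Gibbs inequality: D_KL(P||Q) ≥ 0 for all distributions P, Q.

D_KL(P||Q) = Σ p(x) log(p(x)/q(x))
Term by term:
  x=0: 1/6 × log_e[(1/6)/(1/6)] = 0.0000
  x=1: 1/6 × log_e[(1/6)/(1/4)] = -0.0676
  x=2: 1/6 × log_e[(1/6)/(5/12)] = -0.1527
  x=3: 1/3 × log_e[(1/3)/(1/12)] = 0.4621
  x=4: 1/6 × log_e[(1/6)/(1/12)] = 0.1155
D_KL(P||Q) = 0.3573 nats

D_KL(P||Q) = 0.3573 ≥ 0 ✓

This non-negativity is a fundamental property: relative entropy cannot be negative because it measures how different Q is from P.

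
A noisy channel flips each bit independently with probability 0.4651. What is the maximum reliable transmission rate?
0.0035 bits

For a binary symmetric channel (BSC) with error probability p:
Capacity C = 1 - H(p) bits per symbol

where H(p) = -p log₂(p) - (1-p) log₂(1-p) is the binary entropy function.

H(0.4651) = 0.9965 bits
C = 1 - 0.9965 = 0.0035 bits per symbol

This means we can reliably transmit up to 0.0035 bits of information per channel use.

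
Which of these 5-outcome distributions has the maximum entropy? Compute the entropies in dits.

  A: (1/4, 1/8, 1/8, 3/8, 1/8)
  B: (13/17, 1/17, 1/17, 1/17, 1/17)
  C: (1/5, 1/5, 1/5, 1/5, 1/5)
C

For a discrete distribution over n outcomes, entropy is maximized by the uniform distribution.

Computing entropies:
H(A) = 0.6489 dits
H(B) = 0.3786 dits
H(C) = 0.6990 dits

The uniform distribution (where all probabilities equal 1/5) achieves the maximum entropy of log_10(5) = 0.6990 dits.

Distribution C has the highest entropy.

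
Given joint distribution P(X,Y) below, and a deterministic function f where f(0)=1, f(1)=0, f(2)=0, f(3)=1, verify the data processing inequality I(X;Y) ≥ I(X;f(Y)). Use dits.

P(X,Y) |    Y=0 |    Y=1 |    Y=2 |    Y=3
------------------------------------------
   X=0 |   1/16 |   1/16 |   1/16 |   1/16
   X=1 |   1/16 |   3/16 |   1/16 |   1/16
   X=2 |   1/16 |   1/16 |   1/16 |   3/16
I(X;Y) = 0.0331, I(X;f(Y)) = 0.0184, inequality holds: 0.0331 ≥ 0.0184

Data Processing Inequality: For any Markov chain X → Y → Z, we have I(X;Y) ≥ I(X;Z).

Here Z = f(Y) is a deterministic function of Y, forming X → Y → Z.

Original I(X;Y) = 0.0331 dits

After applying f:
P(X,Z) where Z=f(Y):
- P(X,Z=0) = P(X,Y=1) + P(X,Y=2)
- P(X,Z=1) = P(X,Y=0) + P(X,Y=3)

I(X;Z) = I(X;f(Y)) = 0.0184 dits

Verification: 0.0331 ≥ 0.0184 ✓

Information cannot be created by processing; the function f can only lose information about X.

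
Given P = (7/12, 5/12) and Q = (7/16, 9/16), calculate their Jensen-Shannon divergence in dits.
0.0046 dits

Jensen-Shannon divergence is:
JSD(P||Q) = 0.5 × D_KL(P||M) + 0.5 × D_KL(Q||M)
where M = 0.5 × (P + Q) is the mixture distribution.

M = 0.5 × (7/12, 5/12) + 0.5 × (7/16, 9/16) = (0.510417, 0.489583)

D_KL(P||M) = 0.0046 dits
D_KL(Q||M) = 0.0046 dits

JSD(P||Q) = 0.5 × 0.0046 + 0.5 × 0.0046 = 0.0046 dits

Unlike KL divergence, JSD is symmetric and bounded: 0 ≤ JSD ≤ log(2).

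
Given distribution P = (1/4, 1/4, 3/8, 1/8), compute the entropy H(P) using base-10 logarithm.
0.5737 dits

Shannon entropy is H(X) = -Σ p(x) log p(x).

For P = (1/4, 1/4, 3/8, 1/8):
H = -1/4 × log_10(1/4) -1/4 × log_10(1/4) -3/8 × log_10(3/8) -1/8 × log_10(1/8)
H = 0.5737 dits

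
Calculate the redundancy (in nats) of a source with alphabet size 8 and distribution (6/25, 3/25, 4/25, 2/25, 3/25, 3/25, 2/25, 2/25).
0.0743 nats

Redundancy measures how far a source is from maximum entropy:
R = H_max - H(X)

Maximum entropy for 8 symbols: H_max = log_e(8) = 2.0794 nats
Actual entropy: H(X) = 2.0052 nats
Redundancy: R = 2.0794 - 2.0052 = 0.0743 nats

This redundancy represents potential for compression: the source could be compressed by 0.0743 nats per symbol.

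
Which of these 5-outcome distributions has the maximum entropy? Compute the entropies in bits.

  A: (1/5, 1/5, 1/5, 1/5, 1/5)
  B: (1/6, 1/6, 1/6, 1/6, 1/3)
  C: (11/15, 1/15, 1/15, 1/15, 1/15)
A

For a discrete distribution over n outcomes, entropy is maximized by the uniform distribution.

Computing entropies:
H(A) = 2.3219 bits
H(B) = 2.2516 bits
H(C) = 1.3700 bits

The uniform distribution (where all probabilities equal 1/5) achieves the maximum entropy of log_2(5) = 2.3219 bits.

Distribution A has the highest entropy.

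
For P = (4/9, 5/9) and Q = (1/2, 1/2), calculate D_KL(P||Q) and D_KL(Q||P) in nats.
D_KL(P||Q) = 0.0062, D_KL(Q||P) = 0.0062

KL divergence is not symmetric: D_KL(P||Q) ≠ D_KL(Q||P) in general.

D_KL(P||Q) = 0.0062 nats
D_KL(Q||P) = 0.0062 nats

In this case they happen to be equal (to 4 decimal places).

This asymmetry is why KL divergence is not a true distance metric.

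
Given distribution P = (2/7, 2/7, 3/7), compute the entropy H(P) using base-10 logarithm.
0.4686 dits

Shannon entropy is H(X) = -Σ p(x) log p(x).

For P = (2/7, 2/7, 3/7):
H = -2/7 × log_10(2/7) -2/7 × log_10(2/7) -3/7 × log_10(3/7)
H = 0.4686 dits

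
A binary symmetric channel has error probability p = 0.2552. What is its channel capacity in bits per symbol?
0.1806 bits

For a binary symmetric channel (BSC) with error probability p:
Capacity C = 1 - H(p) bits per symbol

where H(p) = -p log₂(p) - (1-p) log₂(1-p) is the binary entropy function.

H(0.2552) = 0.8194 bits
C = 1 - 0.8194 = 0.1806 bits per symbol

This means we can reliably transmit up to 0.1806 bits of information per channel use.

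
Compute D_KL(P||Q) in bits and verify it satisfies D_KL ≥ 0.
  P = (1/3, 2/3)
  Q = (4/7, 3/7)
0.1658 bits

KL divergence satisfies the Gibbs inequality: D_KL(P||Q) ≥ 0 for all distributions P, Q.

D_KL(P||Q) = Σ p(x) log(p(x)/q(x))
Term by term:
  x=0: 1/3 × log_2[(1/3)/(4/7)] = -0.2592
  x=1: 2/3 × log_2[(2/3)/(3/7)] = 0.4250
D_KL(P||Q) = 0.1658 bits

D_KL(P||Q) = 0.1658 ≥ 0 ✓

This non-negativity is a fundamental property: relative entropy cannot be negative because it measures how different Q is from P.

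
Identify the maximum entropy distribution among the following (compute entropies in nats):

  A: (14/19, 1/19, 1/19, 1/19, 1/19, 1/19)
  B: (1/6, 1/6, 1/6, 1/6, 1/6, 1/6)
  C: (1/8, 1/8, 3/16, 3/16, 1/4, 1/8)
B

For a discrete distribution over n outcomes, entropy is maximized by the uniform distribution.

Computing entropies:
H(A) = 0.9999 nats
H(B) = 1.7918 nats
H(C) = 1.7541 nats

The uniform distribution (where all probabilities equal 1/6) achieves the maximum entropy of log_e(6) = 1.7918 nats.

Distribution B has the highest entropy.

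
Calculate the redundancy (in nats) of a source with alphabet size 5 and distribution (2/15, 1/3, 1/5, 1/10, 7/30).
0.0829 nats

Redundancy measures how far a source is from maximum entropy:
R = H_max - H(X)

Maximum entropy for 5 symbols: H_max = log_e(5) = 1.6094 nats
Actual entropy: H(X) = 1.5266 nats
Redundancy: R = 1.6094 - 1.5266 = 0.0829 nats

This redundancy represents potential for compression: the source could be compressed by 0.0829 nats per symbol.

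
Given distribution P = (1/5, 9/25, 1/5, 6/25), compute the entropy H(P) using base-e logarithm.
1.3541 nats

Shannon entropy is H(X) = -Σ p(x) log p(x).

For P = (1/5, 9/25, 1/5, 6/25):
H = -1/5 × log_e(1/5) -9/25 × log_e(9/25) -1/5 × log_e(1/5) -6/25 × log_e(6/25)
H = 1.3541 nats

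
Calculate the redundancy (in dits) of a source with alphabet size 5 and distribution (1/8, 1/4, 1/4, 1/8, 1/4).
0.0217 dits

Redundancy measures how far a source is from maximum entropy:
R = H_max - H(X)

Maximum entropy for 5 symbols: H_max = log_10(5) = 0.6990 dits
Actual entropy: H(X) = 0.6773 dits
Redundancy: R = 0.6990 - 0.6773 = 0.0217 dits

This redundancy represents potential for compression: the source could be compressed by 0.0217 dits per symbol.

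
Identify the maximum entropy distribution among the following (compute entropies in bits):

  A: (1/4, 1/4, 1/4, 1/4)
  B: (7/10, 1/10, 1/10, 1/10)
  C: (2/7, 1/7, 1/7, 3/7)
A

For a discrete distribution over n outcomes, entropy is maximized by the uniform distribution.

Computing entropies:
H(A) = 2.0000 bits
H(B) = 1.3568 bits
H(C) = 1.8424 bits

The uniform distribution (where all probabilities equal 1/4) achieves the maximum entropy of log_2(4) = 2.0000 bits.

Distribution A has the highest entropy.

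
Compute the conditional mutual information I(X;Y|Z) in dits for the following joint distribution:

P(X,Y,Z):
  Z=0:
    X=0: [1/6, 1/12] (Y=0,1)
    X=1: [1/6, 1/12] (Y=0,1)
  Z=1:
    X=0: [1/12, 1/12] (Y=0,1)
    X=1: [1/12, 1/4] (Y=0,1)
0.0066 dits

Conditional mutual information: I(X;Y|Z) = H(X|Z) + H(Y|Z) - H(X,Y|Z)

H(Z) = 0.3010
H(X,Z) = 0.5898 → H(X|Z) = 0.2887
H(Y,Z) = 0.5775 → H(Y|Z) = 0.2764
H(X,Y,Z) = 0.8596 → H(X,Y|Z) = 0.5585

I(X;Y|Z) = 0.2887 + 0.2764 - 0.5585 = 0.0066 dits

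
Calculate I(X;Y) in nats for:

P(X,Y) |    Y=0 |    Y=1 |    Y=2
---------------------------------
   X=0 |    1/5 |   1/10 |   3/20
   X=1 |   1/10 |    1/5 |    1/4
0.0416 nats

Mutual information: I(X;Y) = H(X) + H(Y) - H(X,Y)

Marginals:
P(X) = (9/20, 11/20), H(X) = 0.6881 nats
P(Y) = (3/10, 3/10, 2/5), H(Y) = 1.0889 nats

Joint entropy: H(X,Y) = 1.7354 nats

I(X;Y) = 0.6881 + 1.0889 - 1.7354 = 0.0416 nats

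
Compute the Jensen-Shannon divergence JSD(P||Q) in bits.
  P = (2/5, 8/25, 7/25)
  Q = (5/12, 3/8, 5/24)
0.0055 bits

Jensen-Shannon divergence is:
JSD(P||Q) = 0.5 × D_KL(P||M) + 0.5 × D_KL(Q||M)
where M = 0.5 × (P + Q) is the mixture distribution.

M = 0.5 × (2/5, 8/25, 7/25) + 0.5 × (5/12, 3/8, 5/24) = (0.408333, 0.3475, 0.244167)

D_KL(P||M) = 0.0054 bits
D_KL(Q||M) = 0.0056 bits

JSD(P||Q) = 0.5 × 0.0054 + 0.5 × 0.0056 = 0.0055 bits

Unlike KL divergence, JSD is symmetric and bounded: 0 ≤ JSD ≤ log(2).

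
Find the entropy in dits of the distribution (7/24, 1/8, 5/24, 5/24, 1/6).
0.6825 dits

Shannon entropy is H(X) = -Σ p(x) log p(x).

For P = (7/24, 1/8, 5/24, 5/24, 1/6):
H = -7/24 × log_10(7/24) -1/8 × log_10(1/8) -5/24 × log_10(5/24) -5/24 × log_10(5/24) -1/6 × log_10(1/6)
H = 0.6825 dits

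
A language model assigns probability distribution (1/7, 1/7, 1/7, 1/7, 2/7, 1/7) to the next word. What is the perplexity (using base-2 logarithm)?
5.7423

Perplexity is 2^H (or exp(H) for natural log).

First, H = -Σ p log p = 2.5216 bits
Perplexity = 2^2.5216 = 5.7423

Interpretation: The model's uncertainty is equivalent to choosing uniformly among 5.7 options.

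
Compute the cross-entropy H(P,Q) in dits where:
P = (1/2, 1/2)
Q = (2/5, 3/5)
0.3099 dits

Cross-entropy: H(P,Q) = -Σ p(x) log q(x)

Alternatively: H(P,Q) = H(P) + D_KL(P||Q)
H(P) = 0.3010 dits
D_KL(P||Q) = 0.0089 dits

H(P,Q) = 0.3010 + 0.0089 = 0.3099 dits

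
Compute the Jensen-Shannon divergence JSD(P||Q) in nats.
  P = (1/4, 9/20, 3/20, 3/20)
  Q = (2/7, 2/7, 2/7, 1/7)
0.0206 nats

Jensen-Shannon divergence is:
JSD(P||Q) = 0.5 × D_KL(P||M) + 0.5 × D_KL(Q||M)
where M = 0.5 × (P + Q) is the mixture distribution.

M = 0.5 × (1/4, 9/20, 3/20, 3/20) + 0.5 × (2/7, 2/7, 2/7, 1/7) = (0.267857, 0.367857, 0.217857, 0.146429)

D_KL(P||M) = 0.0211 nats
D_KL(Q||M) = 0.0202 nats

JSD(P||Q) = 0.5 × 0.0211 + 0.5 × 0.0202 = 0.0206 nats

Unlike KL divergence, JSD is symmetric and bounded: 0 ≤ JSD ≤ log(2).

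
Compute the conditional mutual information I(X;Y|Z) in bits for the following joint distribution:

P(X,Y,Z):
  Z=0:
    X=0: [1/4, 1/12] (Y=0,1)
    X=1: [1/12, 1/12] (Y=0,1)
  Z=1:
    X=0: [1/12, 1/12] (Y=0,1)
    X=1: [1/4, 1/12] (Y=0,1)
0.0441 bits

Conditional mutual information: I(X;Y|Z) = H(X|Z) + H(Y|Z) - H(X,Y|Z)

H(Z) = 1.0000
H(X,Z) = 1.9183 → H(X|Z) = 0.9183
H(Y,Z) = 1.9183 → H(Y|Z) = 0.9183
H(X,Y,Z) = 2.7925 → H(X,Y|Z) = 1.7925

I(X;Y|Z) = 0.9183 + 0.9183 - 1.7925 = 0.0441 bits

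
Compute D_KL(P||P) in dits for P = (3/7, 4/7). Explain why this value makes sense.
0.0000 dits

KL divergence satisfies the Gibbs inequality: D_KL(P||Q) ≥ 0 for all distributions P, Q.

D_KL(P||Q) = Σ p(x) log(p(x)/q(x))
Each term is p(x) × log_10(p(x)/p(x)) = p(x) × log_10(1) = 0, so the sum is 0.
D_KL(P||Q) = 0.0000 dits

When P = Q, the KL divergence is exactly 0, as there is no 'divergence' between identical distributions.

This non-negativity is a fundamental property: relative entropy cannot be negative because it measures how different Q is from P.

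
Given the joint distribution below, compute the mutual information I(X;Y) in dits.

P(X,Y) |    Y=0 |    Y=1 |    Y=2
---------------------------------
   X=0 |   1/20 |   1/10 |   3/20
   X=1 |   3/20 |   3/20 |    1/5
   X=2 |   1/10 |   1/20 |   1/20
0.0144 dits

Mutual information: I(X;Y) = H(X) + H(Y) - H(X,Y)

Marginals:
P(X) = (3/10, 1/2, 1/5), H(X) = 0.4472 dits
P(Y) = (3/10, 3/10, 2/5), H(Y) = 0.4729 dits

Joint entropy: H(X,Y) = 0.9057 dits

I(X;Y) = 0.4472 + 0.4729 - 0.9057 = 0.0144 dits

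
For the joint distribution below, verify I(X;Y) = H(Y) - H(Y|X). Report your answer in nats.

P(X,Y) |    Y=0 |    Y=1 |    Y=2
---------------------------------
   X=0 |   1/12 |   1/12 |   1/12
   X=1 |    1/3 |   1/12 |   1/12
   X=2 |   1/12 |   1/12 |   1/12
I(X;Y) = 0.0566 nats

Mutual information has multiple equivalent forms:
- I(X;Y) = H(X) - H(X|Y)
- I(X;Y) = H(Y) - H(Y|X)
- I(X;Y) = H(X) + H(Y) - H(X,Y)

Computing all quantities:
H(X) = 1.0397, H(Y) = 1.0397, H(X,Y) = 2.0228
H(X|Y) = 0.9831, H(Y|X) = 0.9831

Verification:
H(X) - H(X|Y) = 1.0397 - 0.9831 = 0.0566
H(Y) - H(Y|X) = 1.0397 - 0.9831 = 0.0566
H(X) + H(Y) - H(X,Y) = 1.0397 + 1.0397 - 2.0228 = 0.0566

All forms give I(X;Y) = 0.0566 nats. ✓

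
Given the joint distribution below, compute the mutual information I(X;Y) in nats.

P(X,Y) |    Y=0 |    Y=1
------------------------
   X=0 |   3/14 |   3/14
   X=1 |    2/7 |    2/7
0.0000 nats

Mutual information: I(X;Y) = H(X) + H(Y) - H(X,Y)

Marginals:
P(X) = (3/7, 4/7), H(X) = 0.6829 nats
P(Y) = (1/2, 1/2), H(Y) = 0.6931 nats

Joint entropy: H(X,Y) = 1.3761 nats

I(X;Y) = 0.6829 + 0.6931 - 1.3761 = 0.0000 nats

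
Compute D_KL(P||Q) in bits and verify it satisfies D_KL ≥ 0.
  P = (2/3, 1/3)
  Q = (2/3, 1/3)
0.0000 bits

KL divergence satisfies the Gibbs inequality: D_KL(P||Q) ≥ 0 for all distributions P, Q.

D_KL(P||Q) = Σ p(x) log(p(x)/q(x))
Term by term:
  x=0: 2/3 × log_2[(2/3)/(2/3)] = 0.0000
  x=1: 1/3 × log_2[(1/3)/(1/3)] = 0.0000
D_KL(P||Q) = 0.0000 bits

D_KL(P||Q) = 0.0000 ≥ 0 ✓

This non-negativity is a fundamental property: relative entropy cannot be negative because it measures how different Q is from P.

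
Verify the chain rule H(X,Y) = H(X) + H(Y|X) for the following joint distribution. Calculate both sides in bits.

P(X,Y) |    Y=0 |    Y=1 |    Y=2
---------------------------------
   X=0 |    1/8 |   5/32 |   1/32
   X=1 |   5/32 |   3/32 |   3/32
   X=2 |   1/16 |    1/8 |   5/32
H(X,Y) = 3.0519, H(X) = 1.5835, H(Y|X) = 1.4684 (all in bits)

Chain rule: H(X,Y) = H(X) + H(Y|X)

Left side — joint entropy directly:
H(X,Y) = -Σ p(x,y) log p(x,y) = 3.0519 bits

Right side — compute H(Y|X) from the conditional distributions:
P(X) = (5/16, 11/32, 11/32), so H(X) = 1.5835 bits
H(Y|X) = Σ_x P(X=x) · H(Y|X=x):
  P(Y|X=0) = (2/5, 1/2, 1/10), H(Y|X=0) = 1.3610, weight P(X=0) = 5/16
  P(Y|X=1) = (5/11, 3/11, 3/11), H(Y|X=1) = 1.5395, weight P(X=1) = 11/32
  P(Y|X=2) = (2/11, 4/11, 5/11), H(Y|X=2) = 1.4949, weight P(X=2) = 11/32
H(Y|X) = 1.4684 bits

H(X) + H(Y|X) = 1.5835 + 1.4684 = 3.0519 bits

Both sides equal 3.0519 bits. ✓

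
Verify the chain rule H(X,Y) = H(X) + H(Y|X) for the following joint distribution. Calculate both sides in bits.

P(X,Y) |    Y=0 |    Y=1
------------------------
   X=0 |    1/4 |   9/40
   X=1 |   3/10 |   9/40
H(X,Y) = 1.9895, H(X) = 0.9982, H(Y|X) = 0.9913 (all in bits)

Chain rule: H(X,Y) = H(X) + H(Y|X)

Left side — joint entropy directly:
H(X,Y) = -Σ p(x,y) log p(x,y) = 1.9895 bits

Right side — compute H(Y|X) from the conditional distributions:
P(X) = (19/40, 21/40), so H(X) = 0.9982 bits
H(Y|X) = Σ_x P(X=x) · H(Y|X=x):
  P(Y|X=0) = (10/19, 9/19), H(Y|X=0) = 0.9980, weight P(X=0) = 19/40
  P(Y|X=1) = (4/7, 3/7), H(Y|X=1) = 0.9852, weight P(X=1) = 21/40
H(Y|X) = 0.9913 bits

H(X) + H(Y|X) = 0.9982 + 0.9913 = 1.9895 bits

Both sides equal 1.9895 bits. ✓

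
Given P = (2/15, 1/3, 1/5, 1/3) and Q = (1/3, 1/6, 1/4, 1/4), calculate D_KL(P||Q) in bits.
0.2310 bits

KL divergence: D_KL(P||Q) = Σ p(x) log(p(x)/q(x))

Computing term by term:
  x=0: 2/15 × log_2[(2/15)/(1/3)] = 2/15 × -1.3219 = -0.1763
  x=1: 1/3 × log_2[(1/3)/(1/6)] = 1/3 × 1.0000 = 0.3333
  x=2: 1/5 × log_2[(1/5)/(1/4)] = 1/5 × -0.3219 = -0.0644
  x=3: 1/3 × log_2[(1/3)/(1/4)] = 1/3 × 0.4150 = 0.1383

D_KL(P||Q) = 0.2310 bits

Note: KL divergence is always non-negative and equals 0 iff P = Q.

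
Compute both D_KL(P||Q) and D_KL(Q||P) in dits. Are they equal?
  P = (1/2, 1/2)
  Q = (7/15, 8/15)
D_KL(P||Q) = 0.0010, D_KL(Q||P) = 0.0010

KL divergence is not symmetric: D_KL(P||Q) ≠ D_KL(Q||P) in general.

D_KL(P||Q) = 0.0010 dits
D_KL(Q||P) = 0.0010 dits

In this case they happen to be equal (to 4 decimal places).

This asymmetry is why KL divergence is not a true distance metric.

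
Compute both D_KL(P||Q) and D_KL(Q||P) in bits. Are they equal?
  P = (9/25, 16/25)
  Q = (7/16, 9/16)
D_KL(P||Q) = 0.0179, D_KL(Q||P) = 0.0183

KL divergence is not symmetric: D_KL(P||Q) ≠ D_KL(Q||P) in general.

D_KL(P||Q) = 0.0179 bits
D_KL(Q||P) = 0.0183 bits

No, they are not equal!

This asymmetry is why KL divergence is not a true distance metric.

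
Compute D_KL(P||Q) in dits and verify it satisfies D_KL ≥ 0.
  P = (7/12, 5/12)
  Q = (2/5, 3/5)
0.0296 dits

KL divergence satisfies the Gibbs inequality: D_KL(P||Q) ≥ 0 for all distributions P, Q.

D_KL(P||Q) = Σ p(x) log(p(x)/q(x))
Term by term:
  x=0: 7/12 × log_10[(7/12)/(2/5)] = 0.0956
  x=1: 5/12 × log_10[(5/12)/(3/5)] = -0.0660
D_KL(P||Q) = 0.0296 dits

D_KL(P||Q) = 0.0296 ≥ 0 ✓

This non-negativity is a fundamental property: relative entropy cannot be negative because it measures how different Q is from P.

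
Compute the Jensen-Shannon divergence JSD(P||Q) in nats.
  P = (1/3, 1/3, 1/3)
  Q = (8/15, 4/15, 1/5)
0.0219 nats

Jensen-Shannon divergence is:
JSD(P||Q) = 0.5 × D_KL(P||M) + 0.5 × D_KL(Q||M)
where M = 0.5 × (P + Q) is the mixture distribution.

M = 0.5 × (1/3, 1/3, 1/3) + 0.5 × (8/15, 4/15, 1/5) = (13/30, 3/10, 4/15)

D_KL(P||M) = 0.0220 nats
D_KL(Q||M) = 0.0218 nats

JSD(P||Q) = 0.5 × 0.0220 + 0.5 × 0.0218 = 0.0219 nats

Unlike KL divergence, JSD is symmetric and bounded: 0 ≤ JSD ≤ log(2).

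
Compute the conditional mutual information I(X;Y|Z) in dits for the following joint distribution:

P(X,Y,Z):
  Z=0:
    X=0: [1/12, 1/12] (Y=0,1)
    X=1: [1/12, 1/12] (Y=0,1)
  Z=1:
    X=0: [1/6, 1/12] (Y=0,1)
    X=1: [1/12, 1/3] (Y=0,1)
0.0319 dits

Conditional mutual information: I(X;Y|Z) = H(X|Z) + H(Y|Z) - H(X,Y|Z)

H(Z) = 0.2764
H(X,Z) = 0.5683 → H(X|Z) = 0.2919
H(Y,Z) = 0.5683 → H(Y|Z) = 0.2919
H(X,Y,Z) = 0.8283 → H(X,Y|Z) = 0.5519

I(X;Y|Z) = 0.2919 + 0.2919 - 0.5519 = 0.0319 dits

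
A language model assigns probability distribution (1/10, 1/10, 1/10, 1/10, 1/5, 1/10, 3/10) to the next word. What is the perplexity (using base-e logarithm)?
6.2612

Perplexity is e^H (or exp(H) for natural log).

First, H = -Σ p log p = 1.8344 nats
Perplexity = e^1.8344 = 6.2612

Interpretation: The model's uncertainty is equivalent to choosing uniformly among 6.3 options.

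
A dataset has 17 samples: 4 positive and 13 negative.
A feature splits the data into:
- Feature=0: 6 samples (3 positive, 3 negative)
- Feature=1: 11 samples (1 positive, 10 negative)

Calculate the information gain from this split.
0.1498 bits

Information Gain = H(Y) - H(Y|Feature)

Before split:
P(positive) = 4/17 = 0.2353
H(Y) = 0.7871 bits

After split:
Feature=0: H = 1.0000 bits (weight = 6/17)
Feature=1: H = 0.4395 bits (weight = 11/17)
H(Y|Feature) = (6/17)×1.0000 + (11/17)×0.4395 = 0.6373 bits

Information Gain = 0.7871 - 0.6373 = 0.1498 bits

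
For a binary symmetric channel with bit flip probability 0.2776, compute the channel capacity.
0.1478 bits

For a binary symmetric channel (BSC) with error probability p:
Capacity C = 1 - H(p) bits per symbol

where H(p) = -p log₂(p) - (1-p) log₂(1-p) is the binary entropy function.

H(0.2776) = 0.8522 bits
C = 1 - 0.8522 = 0.1478 bits per symbol

This means we can reliably transmit up to 0.1478 bits of information per channel use.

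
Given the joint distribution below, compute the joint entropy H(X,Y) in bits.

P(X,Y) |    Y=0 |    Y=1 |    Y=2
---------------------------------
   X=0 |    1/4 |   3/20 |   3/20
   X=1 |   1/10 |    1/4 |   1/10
2.4855 bits

Joint entropy is H(X,Y) = -Σ_{x,y} p(x,y) log p(x,y).

Summing over all non-zero entries:
H(X,Y) = -[1/4·log_2(1/4) + 3/20·log_2(3/20) + 3/20·log_2(3/20) + 1/10·log_2(1/10) + 1/4·log_2(1/4) + 1/10·log_2(1/10)]
H(X,Y) = 2.4855 bits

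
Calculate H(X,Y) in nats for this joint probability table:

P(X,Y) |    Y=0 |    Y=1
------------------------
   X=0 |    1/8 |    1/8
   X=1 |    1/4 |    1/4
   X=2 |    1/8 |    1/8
1.7329 nats

Joint entropy is H(X,Y) = -Σ_{x,y} p(x,y) log p(x,y).

Summing over all non-zero entries:
H(X,Y) = -[1/8·log_e(1/8) + 1/8·log_e(1/8) + 1/4·log_e(1/4) + 1/4·log_e(1/4) + 1/8·log_e(1/8) + 1/8·log_e(1/8)]
H(X,Y) = 1.7329 nats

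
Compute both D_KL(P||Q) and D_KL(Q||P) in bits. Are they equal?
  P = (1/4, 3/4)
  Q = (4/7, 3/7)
D_KL(P||Q) = 0.3074, D_KL(Q||P) = 0.3355

KL divergence is not symmetric: D_KL(P||Q) ≠ D_KL(Q||P) in general.

D_KL(P||Q) = 0.3074 bits
D_KL(Q||P) = 0.3355 bits

No, they are not equal!

This asymmetry is why KL divergence is not a true distance metric.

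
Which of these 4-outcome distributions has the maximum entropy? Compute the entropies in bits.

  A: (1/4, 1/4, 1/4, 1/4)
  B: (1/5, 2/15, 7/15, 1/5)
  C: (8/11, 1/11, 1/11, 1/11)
A

For a discrete distribution over n outcomes, entropy is maximized by the uniform distribution.

Computing entropies:
H(A) = 2.0000 bits
H(B) = 1.8295 bits
H(C) = 1.2776 bits

The uniform distribution (where all probabilities equal 1/4) achieves the maximum entropy of log_2(4) = 2.0000 bits.

Distribution A has the highest entropy.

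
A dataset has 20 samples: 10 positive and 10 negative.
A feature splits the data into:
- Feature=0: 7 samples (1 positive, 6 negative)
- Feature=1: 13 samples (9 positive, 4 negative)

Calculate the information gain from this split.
0.2141 bits

Information Gain = H(Y) - H(Y|Feature)

Before split:
P(positive) = 10/20 = 0.5000
H(Y) = 1.0000 bits

After split:
Feature=0: H = 0.5917 bits (weight = 7/20)
Feature=1: H = 0.8905 bits (weight = 13/20)
H(Y|Feature) = (7/20)×0.5917 + (13/20)×0.8905 = 0.7859 bits

Information Gain = 1.0000 - 0.7859 = 0.2141 bits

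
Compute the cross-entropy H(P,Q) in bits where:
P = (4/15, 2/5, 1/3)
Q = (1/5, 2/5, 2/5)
1.5886 bits

Cross-entropy: H(P,Q) = -Σ p(x) log q(x)

Alternatively: H(P,Q) = H(P) + D_KL(P||Q)
H(P) = 1.5656 bits
D_KL(P||Q) = 0.0230 bits

H(P,Q) = 1.5656 + 0.0230 = 1.5886 bits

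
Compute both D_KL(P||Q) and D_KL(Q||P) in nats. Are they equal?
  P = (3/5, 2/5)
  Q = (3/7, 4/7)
D_KL(P||Q) = 0.0592, D_KL(Q||P) = 0.0596

KL divergence is not symmetric: D_KL(P||Q) ≠ D_KL(Q||P) in general.

D_KL(P||Q) = 0.0592 nats
D_KL(Q||P) = 0.0596 nats

No, they are not equal!

This asymmetry is why KL divergence is not a true distance metric.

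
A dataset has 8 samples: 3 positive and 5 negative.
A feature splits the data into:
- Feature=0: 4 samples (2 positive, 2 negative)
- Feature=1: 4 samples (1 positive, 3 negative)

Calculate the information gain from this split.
0.0488 bits

Information Gain = H(Y) - H(Y|Feature)

Before split:
P(positive) = 3/8 = 0.3750
H(Y) = 0.9544 bits

After split:
Feature=0: H = 1.0000 bits (weight = 4/8)
Feature=1: H = 0.8113 bits (weight = 4/8)
H(Y|Feature) = (4/8)×1.0000 + (4/8)×0.8113 = 0.9056 bits

Information Gain = 0.9544 - 0.9056 = 0.0488 bits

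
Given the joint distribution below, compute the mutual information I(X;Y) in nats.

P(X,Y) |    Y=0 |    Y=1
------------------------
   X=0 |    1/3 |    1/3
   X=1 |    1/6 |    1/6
0.0000 nats

Mutual information: I(X;Y) = H(X) + H(Y) - H(X,Y)

Marginals:
P(X) = (2/3, 1/3), H(X) = 0.6365 nats
P(Y) = (1/2, 1/2), H(Y) = 0.6931 nats

Joint entropy: H(X,Y) = 1.3297 nats

I(X;Y) = 0.6365 + 0.6931 - 1.3297 = 0.0000 nats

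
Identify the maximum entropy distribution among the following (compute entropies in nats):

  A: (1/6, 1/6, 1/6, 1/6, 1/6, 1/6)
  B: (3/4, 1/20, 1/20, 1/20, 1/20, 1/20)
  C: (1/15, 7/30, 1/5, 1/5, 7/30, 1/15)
A

For a discrete distribution over n outcomes, entropy is maximized by the uniform distribution.

Computing entropies:
H(A) = 1.7918 nats
H(B) = 0.9647 nats
H(C) = 1.6840 nats

The uniform distribution (where all probabilities equal 1/6) achieves the maximum entropy of log_e(6) = 1.7918 nats.

Distribution A has the highest entropy.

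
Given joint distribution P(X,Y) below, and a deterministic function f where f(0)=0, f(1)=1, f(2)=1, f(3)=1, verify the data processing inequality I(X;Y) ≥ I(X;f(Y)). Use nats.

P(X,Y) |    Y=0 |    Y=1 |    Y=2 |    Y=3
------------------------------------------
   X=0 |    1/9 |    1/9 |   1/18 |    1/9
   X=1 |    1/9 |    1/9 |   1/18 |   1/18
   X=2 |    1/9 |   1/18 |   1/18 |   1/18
I(X;Y) = 0.0159, I(X;f(Y)) = 0.0047, inequality holds: 0.0159 ≥ 0.0047

Data Processing Inequality: For any Markov chain X → Y → Z, we have I(X;Y) ≥ I(X;Z).

Here Z = f(Y) is a deterministic function of Y, forming X → Y → Z.

Original I(X;Y) = 0.0159 nats

After applying f:
P(X,Z) where Z=f(Y):
- P(X,Z=0) = P(X,Y=0)
- P(X,Z=1) = P(X,Y=1) + P(X,Y=2) + P(X,Y=3)

I(X;Z) = I(X;f(Y)) = 0.0047 nats

Verification: 0.0159 ≥ 0.0047 ✓

Information cannot be created by processing; the function f can only lose information about X.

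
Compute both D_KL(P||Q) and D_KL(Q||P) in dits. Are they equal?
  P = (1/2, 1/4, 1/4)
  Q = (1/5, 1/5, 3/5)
D_KL(P||Q) = 0.1281, D_KL(Q||P) = 0.1292

KL divergence is not symmetric: D_KL(P||Q) ≠ D_KL(Q||P) in general.

D_KL(P||Q) = 0.1281 dits
D_KL(Q||P) = 0.1292 dits

No, they are not equal!

This asymmetry is why KL divergence is not a true distance metric.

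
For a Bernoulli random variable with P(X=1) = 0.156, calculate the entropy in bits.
0.6247 bits

The binary entropy function is:
H(p) = -p log(p) - (1-p) log(1-p)

H(0.156) = -0.156 × log_2(0.156) - 0.844 × log_2(0.844)
H(0.156) = 0.6247 bits

Note: Binary entropy is maximized at p=0.5 (H=1 bit) and minimized at p=0 or p=1 (H=0).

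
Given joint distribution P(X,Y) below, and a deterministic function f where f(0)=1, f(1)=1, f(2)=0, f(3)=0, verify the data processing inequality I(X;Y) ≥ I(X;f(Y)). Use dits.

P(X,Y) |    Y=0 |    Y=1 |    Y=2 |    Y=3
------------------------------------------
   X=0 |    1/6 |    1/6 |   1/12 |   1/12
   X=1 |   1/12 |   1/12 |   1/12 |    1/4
I(X;Y) = 0.0312, I(X;f(Y)) = 0.0246, inequality holds: 0.0312 ≥ 0.0246

Data Processing Inequality: For any Markov chain X → Y → Z, we have I(X;Y) ≥ I(X;Z).

Here Z = f(Y) is a deterministic function of Y, forming X → Y → Z.

Original I(X;Y) = 0.0312 dits

After applying f:
P(X,Z) where Z=f(Y):
- P(X,Z=0) = P(X,Y=2) + P(X,Y=3)
- P(X,Z=1) = P(X,Y=0) + P(X,Y=1)

I(X;Z) = I(X;f(Y)) = 0.0246 dits

Verification: 0.0312 ≥ 0.0246 ✓

Information cannot be created by processing; the function f can only lose information about X.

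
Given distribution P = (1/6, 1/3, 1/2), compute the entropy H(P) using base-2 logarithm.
1.4591 bits

Shannon entropy is H(X) = -Σ p(x) log p(x).

For P = (1/6, 1/3, 1/2):
H = -1/6 × log_2(1/6) -1/3 × log_2(1/3) -1/2 × log_2(1/2)
H = 1.4591 bits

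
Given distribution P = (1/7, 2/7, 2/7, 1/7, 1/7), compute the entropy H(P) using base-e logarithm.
1.5498 nats

Shannon entropy is H(X) = -Σ p(x) log p(x).

For P = (1/7, 2/7, 2/7, 1/7, 1/7):
H = -1/7 × log_e(1/7) -2/7 × log_e(2/7) -2/7 × log_e(2/7) -1/7 × log_e(1/7) -1/7 × log_e(1/7)
H = 1.5498 nats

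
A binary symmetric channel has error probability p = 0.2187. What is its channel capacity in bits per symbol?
0.2422 bits

For a binary symmetric channel (BSC) with error probability p:
Capacity C = 1 - H(p) bits per symbol

where H(p) = -p log₂(p) - (1-p) log₂(1-p) is the binary entropy function.

H(0.2187) = 0.7578 bits
C = 1 - 0.7578 = 0.2422 bits per symbol

This means we can reliably transmit up to 0.2422 bits of information per channel use.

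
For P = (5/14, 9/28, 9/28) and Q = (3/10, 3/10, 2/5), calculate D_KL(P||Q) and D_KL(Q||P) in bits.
D_KL(P||Q) = 0.0204, D_KL(Q||P) = 0.0209

KL divergence is not symmetric: D_KL(P||Q) ≠ D_KL(Q||P) in general.

D_KL(P||Q) = 0.0204 bits
D_KL(Q||P) = 0.0209 bits

No, they are not equal!

This asymmetry is why KL divergence is not a true distance metric.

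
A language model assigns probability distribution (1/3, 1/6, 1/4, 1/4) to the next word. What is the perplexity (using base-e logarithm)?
3.8883

Perplexity is e^H (or exp(H) for natural log).

First, H = -Σ p log p = 1.3580 nats
Perplexity = e^1.3580 = 3.8883

Interpretation: The model's uncertainty is equivalent to choosing uniformly among 3.9 options.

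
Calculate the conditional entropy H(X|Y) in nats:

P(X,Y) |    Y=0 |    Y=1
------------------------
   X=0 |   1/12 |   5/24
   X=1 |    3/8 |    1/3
0.5782 nats

Using the chain rule: H(X|Y) = H(X,Y) - H(Y)

First, compute H(X,Y) = 1.2679 nats

Marginal P(Y) = (11/24, 13/24)
H(Y) = 0.6897 nats

H(X|Y) = H(X,Y) - H(Y) = 1.2679 - 0.6897 = 0.5782 nats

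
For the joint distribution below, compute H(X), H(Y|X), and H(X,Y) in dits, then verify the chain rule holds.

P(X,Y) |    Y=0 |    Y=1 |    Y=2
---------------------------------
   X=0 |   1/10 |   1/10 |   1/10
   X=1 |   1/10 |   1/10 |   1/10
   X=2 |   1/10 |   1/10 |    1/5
H(X,Y) = 0.9398, H(X) = 0.4729, H(Y|X) = 0.4669 (all in dits)

Chain rule: H(X,Y) = H(X) + H(Y|X)

Left side — joint entropy directly:
H(X,Y) = -Σ p(x,y) log p(x,y) = 0.9398 dits

Right side — compute H(Y|X) from the conditional distributions:
P(X) = (3/10, 3/10, 2/5), so H(X) = 0.4729 dits
H(Y|X) = Σ_x P(X=x) · H(Y|X=x):
  P(Y|X=0) = (1/3, 1/3, 1/3), H(Y|X=0) = 0.4771, weight P(X=0) = 3/10
  P(Y|X=1) = (1/3, 1/3, 1/3), H(Y|X=1) = 0.4771, weight P(X=1) = 3/10
  P(Y|X=2) = (1/4, 1/4, 1/2), H(Y|X=2) = 0.4515, weight P(X=2) = 2/5
H(Y|X) = 0.4669 dits

H(X) + H(Y|X) = 0.4729 + 0.4669 = 0.9398 dits

Both sides equal 0.9398 dits. ✓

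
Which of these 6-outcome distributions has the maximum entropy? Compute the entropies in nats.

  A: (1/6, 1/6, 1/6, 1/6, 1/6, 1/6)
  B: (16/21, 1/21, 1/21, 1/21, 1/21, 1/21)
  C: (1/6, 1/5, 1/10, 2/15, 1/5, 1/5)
A

For a discrete distribution over n outcomes, entropy is maximized by the uniform distribution.

Computing entropies:
H(A) = 1.7918 nats
H(B) = 0.9321 nats
H(C) = 1.7632 nats

The uniform distribution (where all probabilities equal 1/6) achieves the maximum entropy of log_e(6) = 1.7918 nats.

Distribution A has the highest entropy.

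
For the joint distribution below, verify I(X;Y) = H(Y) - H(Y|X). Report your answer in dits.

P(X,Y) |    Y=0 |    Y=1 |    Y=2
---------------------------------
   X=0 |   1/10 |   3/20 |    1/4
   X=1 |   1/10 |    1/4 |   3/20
I(X;Y) = 0.0110 dits

Mutual information has multiple equivalent forms:
- I(X;Y) = H(X) - H(X|Y)
- I(X;Y) = H(Y) - H(Y|X)
- I(X;Y) = H(X) + H(Y) - H(X,Y)

Computing all quantities:
H(X) = 0.3010, H(Y) = 0.4581, H(X,Y) = 0.7482
H(X|Y) = 0.2901, H(Y|X) = 0.4472

Verification:
H(X) - H(X|Y) = 0.3010 - 0.2901 = 0.0110
H(Y) - H(Y|X) = 0.4581 - 0.4472 = 0.0110
H(X) + H(Y) - H(X,Y) = 0.3010 + 0.4581 - 0.7482 = 0.0110

All forms give I(X;Y) = 0.0110 dits. ✓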